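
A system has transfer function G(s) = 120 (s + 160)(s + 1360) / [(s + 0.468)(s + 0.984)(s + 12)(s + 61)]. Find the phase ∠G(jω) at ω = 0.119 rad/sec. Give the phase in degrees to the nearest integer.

∠(j0.119 + 160) = arctan(0.119/160) = 0.04°
∠(j0.119 + 1360) = arctan(0.119/1360) = 0.01°
∠(j0.119 + 0.468) = arctan(0.119/0.468) = 14.27°
∠(j0.119 + 0.984) = arctan(0.119/0.984) = 6.90°
∠(j0.119 + 12) = arctan(0.119/12) = 0.57°
∠(j0.119 + 61) = arctan(0.119/61) = 0.11°
∠G(j0.119) = 0.04° + 0.01° − (14.27° + 6.90° + 0.57° + 0.11°) = -21.79°

-22°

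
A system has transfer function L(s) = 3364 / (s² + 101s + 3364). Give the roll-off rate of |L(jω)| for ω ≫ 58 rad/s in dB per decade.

-40 dB/decade

With 0 zeros and 2 poles, the high-frequency asymptotic slope is 20 × (0 − 2) = -40 dB/decade.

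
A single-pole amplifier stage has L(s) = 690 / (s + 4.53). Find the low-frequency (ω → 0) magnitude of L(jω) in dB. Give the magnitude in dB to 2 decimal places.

L(0) = 690 / 4.53 = 152.32
20 log₁₀(152.32) = 43.655 dB

43.66 dB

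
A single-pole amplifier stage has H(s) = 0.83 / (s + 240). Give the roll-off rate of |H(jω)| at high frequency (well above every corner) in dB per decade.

With 0 zeros and 1 pole, the high-frequency asymptotic slope is 20 × (0 − 1) = -20 dB/decade.

-20 dB/decade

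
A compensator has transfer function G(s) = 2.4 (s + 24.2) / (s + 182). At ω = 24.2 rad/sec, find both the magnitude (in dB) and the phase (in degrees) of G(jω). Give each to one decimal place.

|j24.2 + 24.2| = √(24.2² + 24.2²) = 34.22
|j24.2 + 182| = √(24.2² + 182²) = 183.6
|G(j24.2)| = 2.4 × 34.22 / 183.6 = 0.44737
20 log₁₀(0.44737) = -6.99 dB
∠(j24.2 + 24.2) = arctan(24.2/24.2) = 45.00°
∠(j24.2 + 182) = arctan(24.2/182) = 7.57°
∠G(j24.2) = 45.00° − 7.57° = 37.43°

|G| = -7.0 dB, ∠G = 37.4°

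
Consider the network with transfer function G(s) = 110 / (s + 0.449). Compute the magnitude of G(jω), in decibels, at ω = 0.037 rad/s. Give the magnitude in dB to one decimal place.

|j0.037 + 0.449| = √(0.037² + 0.449²) = 0.4505
|G(j0.037)| = 110 / 0.4505 = 244.16
20 log₁₀(244.16) = 47.75 dB

47.8 dB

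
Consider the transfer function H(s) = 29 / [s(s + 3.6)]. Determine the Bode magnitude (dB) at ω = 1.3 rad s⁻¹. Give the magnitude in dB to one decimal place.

|j1.3 + 3.6| = √(1.3² + 3.6²) = 3.828
|j1.3| = 1.3
|H(j1.3)| = 29 / (3.828 × 1.3) = 5.8282
20 log₁₀(5.8282) = 15.31 dB

15.3 dB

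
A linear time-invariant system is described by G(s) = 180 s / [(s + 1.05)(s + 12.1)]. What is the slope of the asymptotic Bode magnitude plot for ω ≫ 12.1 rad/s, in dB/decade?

With 1 zero and 2 poles, the high-frequency asymptotic slope is 20 × (1 − 2) = -20 dB/decade.

-20 dB/decade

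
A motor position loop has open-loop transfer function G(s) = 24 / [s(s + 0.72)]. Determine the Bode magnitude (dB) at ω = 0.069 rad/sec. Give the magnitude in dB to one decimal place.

53.6 dB

|j0.069 + 0.72| = √(0.069² + 0.72²) = 0.7233
|j0.069| = 0.069
|G(j0.069)| = 24 / (0.7233 × 0.069) = 480.89
20 log₁₀(480.89) = 53.64 dB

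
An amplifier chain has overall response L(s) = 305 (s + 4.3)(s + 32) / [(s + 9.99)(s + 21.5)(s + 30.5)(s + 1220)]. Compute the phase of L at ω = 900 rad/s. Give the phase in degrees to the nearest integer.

-125°

∠(j900 + 4.3) = arctan(900/4.3) = 89.73°
∠(j900 + 32) = arctan(900/32) = 87.96°
∠(j900 + 9.99) = arctan(900/9.99) = 89.36°
∠(j900 + 21.5) = arctan(900/21.5) = 88.63°
∠(j900 + 30.5) = arctan(900/30.5) = 88.06°
∠(j900 + 1220) = arctan(900/1220) = 36.42°
∠L(j900) = 89.73° + 87.96° − (89.36° + 88.63° + 88.06° + 36.42°) = -124.78°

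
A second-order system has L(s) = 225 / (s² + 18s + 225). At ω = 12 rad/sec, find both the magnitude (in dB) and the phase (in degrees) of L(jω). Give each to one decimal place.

|(j12)² + 18(j12) + 225| = |81 + j216| = 230.7
|L(j12)| = 225 / 230.7 = 0.97534
20 log₁₀(0.97534) = -0.22 dB
∠[(j12)² + 18(j12) + 225] = ∠[81 + j216] = 69.44°
∠L(j12) = −69.44° = -69.44°

|L| = -0.2 dB, ∠L = -69.4 deg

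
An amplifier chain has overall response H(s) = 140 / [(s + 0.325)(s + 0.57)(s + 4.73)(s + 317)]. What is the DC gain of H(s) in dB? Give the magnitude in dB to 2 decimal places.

H(0) = 140 / (0.325 × 0.57 × 4.73 × 317) = 0.50402
20 log₁₀(0.50402) = -5.951 dB

-5.95 dB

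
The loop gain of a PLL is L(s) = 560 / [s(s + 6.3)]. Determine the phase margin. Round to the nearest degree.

15°

Gain crossover: |L(jω)| = 1 at ω ≈ 23.2 rad/s.
∠L(j23.2) = −90° − arctan(23.2/6.3) ≈ -164.84°
PM = 180° + (-164.84°) = 15.16°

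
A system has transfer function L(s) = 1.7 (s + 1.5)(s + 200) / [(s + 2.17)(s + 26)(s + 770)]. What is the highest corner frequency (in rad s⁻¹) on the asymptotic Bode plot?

770 rad s⁻¹

Break frequencies occur at each pole and zero magnitude: 1.5 rad s⁻¹, 2.17 rad s⁻¹, 26 rad s⁻¹, 200 rad s⁻¹, 770 rad s⁻¹.
The highest is 770 rad s⁻¹.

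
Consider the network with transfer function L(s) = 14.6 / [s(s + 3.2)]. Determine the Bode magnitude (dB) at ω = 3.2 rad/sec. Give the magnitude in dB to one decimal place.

0.1 dB

|j3.2 + 3.2| = √(3.2² + 3.2²) = 4.525
|j3.2| = 3.2
|L(j3.2)| = 14.6 / (4.525 × 3.2) = 1.0082
20 log₁₀(1.0082) = 0.07 dB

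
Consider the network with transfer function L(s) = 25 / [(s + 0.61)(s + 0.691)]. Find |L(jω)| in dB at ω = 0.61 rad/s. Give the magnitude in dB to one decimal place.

|j0.61 + 0.61| = √(0.61² + 0.61²) = 0.8627
|j0.61 + 0.691| = √(0.61² + 0.691²) = 0.9217
|L(j0.61)| = 25 / (0.8627 × 0.9217) = 31.441
20 log₁₀(31.441) = 29.95 dB

29.9 dB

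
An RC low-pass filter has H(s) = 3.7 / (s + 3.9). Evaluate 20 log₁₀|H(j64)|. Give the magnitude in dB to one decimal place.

-24.8 dB

|j64 + 3.9| = √(64² + 3.9²) = 64.12
|H(j64)| = 3.7 / 64.12 = 0.057705
20 log₁₀(0.057705) = -24.78 dB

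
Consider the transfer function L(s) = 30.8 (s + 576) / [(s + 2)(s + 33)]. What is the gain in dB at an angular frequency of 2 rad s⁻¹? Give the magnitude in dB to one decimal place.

|j2 + 576| = √(2² + 576²) = 576
|j2 + 2| = √(2² + 2²) = 2.828
|j2 + 33| = √(2² + 33²) = 33.06
|L(j2)| = 30.8 × 576 / (2.828 × 33.06) = 189.72
20 log₁₀(189.72) = 45.56 dB

45.6 dB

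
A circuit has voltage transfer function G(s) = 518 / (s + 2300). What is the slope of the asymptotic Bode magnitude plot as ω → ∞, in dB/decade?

With 0 zeros and 1 pole, the high-frequency asymptotic slope is 20 × (0 − 1) = -20 dB/decade.

-20 dB/decade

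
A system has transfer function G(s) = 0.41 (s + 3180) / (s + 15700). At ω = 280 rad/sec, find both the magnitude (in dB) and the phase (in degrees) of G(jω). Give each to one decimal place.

|G| = -21.6 dB, ∠G = 4.0°

|j280 + 3180| = √(280² + 3180²) = 3192
|j280 + 15700| = √(280² + 15700²) = 1.57e+04
|G(j280)| = 0.41 × 3192 / 1.57e+04 = 0.083353
20 log₁₀(0.083353) = -21.58 dB
∠(j280 + 3180) = arctan(280/3180) = 5.03°
∠(j280 + 15700) = arctan(280/15700) = 1.02°
∠G(j280) = 5.03° − 1.02° = 4.01°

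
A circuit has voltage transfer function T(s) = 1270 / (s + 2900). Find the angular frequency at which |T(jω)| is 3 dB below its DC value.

For a single-pole low-pass, the −3 dB point is at the pole: ω = 2900 rad/s.

2900 rad/s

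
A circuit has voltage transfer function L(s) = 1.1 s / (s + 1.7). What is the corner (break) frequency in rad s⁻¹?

1.7 rad s⁻¹

The single real pole at s = −1.7 gives a corner at ω = 1.7 rad s⁻¹.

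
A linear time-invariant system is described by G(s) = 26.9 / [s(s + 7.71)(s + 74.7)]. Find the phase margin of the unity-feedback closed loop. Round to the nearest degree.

Gain crossover: |G(jω)| = 1 at ω ≈ 0.0467 rad s⁻¹.
∠G(j0.0467) = −90° − arctan(0.0467/7.71) − arctan(0.0467/74.7) ≈ -90.38°
PM = 180° + (-90.38°) = 89.62°

90 deg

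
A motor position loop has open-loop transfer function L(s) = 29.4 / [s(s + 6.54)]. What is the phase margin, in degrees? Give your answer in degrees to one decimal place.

59.4°

Gain crossover: |L(jω)| = 1 at ω ≈ 3.87 rad/sec.
∠L(j3.87) = −90° − arctan(3.87/6.54) ≈ -120.61°
PM = 180° + (-120.61°) = 59.39°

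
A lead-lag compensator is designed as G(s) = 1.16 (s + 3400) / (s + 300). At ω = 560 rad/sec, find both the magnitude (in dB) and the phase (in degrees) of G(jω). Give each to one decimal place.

|j560 + 3400| = √(560² + 3400²) = 3446
|j560 + 300| = √(560² + 300²) = 635.3
|G(j560)| = 1.16 × 3446 / 635.3 = 6.2918
20 log₁₀(6.2918) = 15.98 dB
∠(j560 + 3400) = arctan(560/3400) = 9.35°
∠(j560 + 300) = arctan(560/300) = 61.82°
∠G(j560) = 9.35° − 61.82° = -52.47°

|G| = 16.0 dB, ∠G = -52.5°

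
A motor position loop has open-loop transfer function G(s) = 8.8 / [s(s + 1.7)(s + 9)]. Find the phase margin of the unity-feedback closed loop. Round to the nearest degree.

69 deg

Gain crossover: |G(jω)| = 1 at ω ≈ 0.547 rad/sec.
∠G(j0.547) = −90° − arctan(0.547/1.7) − arctan(0.547/9) ≈ -111.30°
PM = 180° + (-111.30°) = 68.70°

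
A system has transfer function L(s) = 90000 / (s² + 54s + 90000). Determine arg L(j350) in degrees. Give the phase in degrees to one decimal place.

-149.8 deg

∠[(j350)² + 54(j350) + 90000] = ∠[-32500 + j18900] = 149.82°
∠L(j350) = −149.82° = -149.82°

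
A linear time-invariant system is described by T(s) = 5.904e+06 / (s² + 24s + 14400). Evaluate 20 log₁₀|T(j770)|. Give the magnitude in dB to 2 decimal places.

|(j770)² + 24(j770) + 14400| = |-5.785e+05 + j18480| = 5.788e+05
|T(j770)| = 5.904e+06 / 5.788e+05 = 10.201
20 log₁₀(10.201) = 20.172 dB

20.17 dB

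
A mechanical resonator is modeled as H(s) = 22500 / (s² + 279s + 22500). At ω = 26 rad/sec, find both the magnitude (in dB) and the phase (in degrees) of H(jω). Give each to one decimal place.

|(j26)² + 279(j26) + 22500| = |21824 + j7254| = 2.3e+04
|H(j26)| = 22500 / 2.3e+04 = 0.97835
20 log₁₀(0.97835) = -0.19 dB
∠[(j26)² + 279(j26) + 22500] = ∠[21824 + j7254] = 18.39°
∠H(j26) = −18.39° = -18.39°

|H| = -0.2 dB, ∠H = -18.4°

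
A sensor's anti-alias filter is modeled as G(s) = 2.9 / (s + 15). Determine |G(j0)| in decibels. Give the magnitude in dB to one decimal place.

-14.3 dB

G(0) = 2.9 / 15 = 0.19333
20 log₁₀(0.19333) = -14.27 dB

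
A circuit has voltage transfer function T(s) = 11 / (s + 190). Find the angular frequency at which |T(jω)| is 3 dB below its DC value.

For a single-pole low-pass, the −3 dB point is at the pole: ω = 190 rad/s.

190 rad/s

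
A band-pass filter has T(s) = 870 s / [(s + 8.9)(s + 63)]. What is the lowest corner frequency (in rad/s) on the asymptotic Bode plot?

Break frequencies occur at each pole and zero magnitude: 8.9 rad/s, 63 rad/s.
The lowest is 8.9 rad/s.

8.9 rad/s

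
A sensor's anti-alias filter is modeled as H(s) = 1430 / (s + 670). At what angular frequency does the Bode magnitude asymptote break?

The single real pole at s = −670 gives a corner at ω = 670 rad/s.

670 rad/s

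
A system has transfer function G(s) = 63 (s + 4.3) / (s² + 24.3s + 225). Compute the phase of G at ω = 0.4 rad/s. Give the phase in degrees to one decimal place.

2.8°

∠(j0.4 + 4.3) = arctan(0.4/4.3) = 5.31°
∠[(j0.4)² + 24.3(j0.4) + 225] = ∠[224.84 + j9.72] = 2.48°
∠G(j0.4) = 5.31° − 2.48° = 2.84°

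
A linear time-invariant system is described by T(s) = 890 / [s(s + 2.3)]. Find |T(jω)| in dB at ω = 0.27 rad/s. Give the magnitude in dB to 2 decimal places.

|j0.27 + 2.3| = √(0.27² + 2.3²) = 2.316
|j0.27| = 0.27
|T(j0.27)| = 890 / (2.316 × 0.27) = 1423.4
20 log₁₀(1423.4) = 63.067 dB

63.07 dB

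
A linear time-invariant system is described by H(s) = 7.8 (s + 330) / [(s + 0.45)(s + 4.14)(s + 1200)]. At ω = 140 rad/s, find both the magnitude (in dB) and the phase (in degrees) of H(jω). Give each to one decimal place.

|H| = -78.6 dB, ∠H = -161.8°

|j140 + 330| = √(140² + 330²) = 358.5
|j140 + 0.45| = √(140² + 0.45²) = 140
|j140 + 4.14| = √(140² + 4.14²) = 140.1
|j140 + 1200| = √(140² + 1200²) = 1208
|H(j140)| = 7.8 × 358.5 / (140 × 140.1 × 1208) = 0.00011803
20 log₁₀(0.00011803) = -78.56 dB
∠(j140 + 330) = arctan(140/330) = 22.99°
∠(j140 + 0.45) = arctan(140/0.45) = 89.82°
∠(j140 + 4.14) = arctan(140/4.14) = 88.31°
∠(j140 + 1200) = arctan(140/1200) = 6.65°
∠H(j140) = 22.99° − (89.82° + 88.31° + 6.65°) = -161.79°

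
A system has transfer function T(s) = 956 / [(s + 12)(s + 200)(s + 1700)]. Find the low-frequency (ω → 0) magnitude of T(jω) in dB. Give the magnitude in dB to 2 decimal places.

T(0) = 956 / (12 × 200 × 1700) = 0.00023431
20 log₁₀(0.00023431) = -72.604 dB

-72.60 dB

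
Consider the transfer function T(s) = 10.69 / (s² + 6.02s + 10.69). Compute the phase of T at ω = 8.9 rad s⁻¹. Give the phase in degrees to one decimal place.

-142.0°

∠[(j8.9)² + 6.02(j8.9) + 10.69] = ∠[-68.52 + j53.578] = 141.98°
∠T(j8.9) = −141.98° = -141.98°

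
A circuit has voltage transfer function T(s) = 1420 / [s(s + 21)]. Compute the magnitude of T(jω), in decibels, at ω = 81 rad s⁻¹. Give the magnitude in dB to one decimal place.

-13.6 dB

|j81 + 21| = √(81² + 21²) = 83.68
|j81| = 81
|T(j81)| = 1420 / (83.68 × 81) = 0.2095
20 log₁₀(0.2095) = -13.58 dB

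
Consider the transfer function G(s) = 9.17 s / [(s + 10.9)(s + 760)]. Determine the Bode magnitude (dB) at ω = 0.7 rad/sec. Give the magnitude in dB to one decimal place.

|j0.7| = 0.7
|j0.7 + 10.9| = √(0.7² + 10.9²) = 10.92
|j0.7 + 760| = √(0.7² + 760²) = 760
|G(j0.7)| = 9.17 × 0.7 / (10.92 × 760) = 0.00077327
20 log₁₀(0.00077327) = -62.23 dB

-62.2 dB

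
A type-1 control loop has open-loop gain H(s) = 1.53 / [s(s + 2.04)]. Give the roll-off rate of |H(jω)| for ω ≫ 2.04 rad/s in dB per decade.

With 0 zeros and 2 poles, the high-frequency asymptotic slope is 20 × (0 − 2) = -40 dB/decade.

-40 dB/decade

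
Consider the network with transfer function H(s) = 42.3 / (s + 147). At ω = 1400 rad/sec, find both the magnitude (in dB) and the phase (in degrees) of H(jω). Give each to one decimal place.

|j1400 + 147| = √(1400² + 147²) = 1408
|H(j1400)| = 42.3 / 1408 = 0.030049
20 log₁₀(0.030049) = -30.44 dB
∠(j1400 + 147) = arctan(1400/147) = 84.01°
∠H(j1400) = −84.01° = -84.01°

|H| = -30.4 dB, ∠H = -84.0°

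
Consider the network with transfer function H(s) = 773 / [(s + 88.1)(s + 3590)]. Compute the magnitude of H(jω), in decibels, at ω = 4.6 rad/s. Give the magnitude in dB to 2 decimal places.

|j4.6 + 88.1| = √(4.6² + 88.1²) = 88.22
|j4.6 + 3590| = √(4.6² + 3590²) = 3590
|H(j4.6)| = 773 / (88.22 × 3590) = 0.0024407
20 log₁₀(0.0024407) = -52.250 dB

-52.25 dB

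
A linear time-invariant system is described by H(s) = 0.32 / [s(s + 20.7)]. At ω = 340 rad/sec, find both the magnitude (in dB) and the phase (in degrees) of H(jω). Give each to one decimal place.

|H| = -111.2 dB, ∠H = -176.5°

|j340 + 20.7| = √(340² + 20.7²) = 340.6
|j340| = 340
|H(j340)| = 0.32 / (340.6 × 340) = 2.763e-06
20 log₁₀(2.763e-06) = -111.17 dB
∠(j340 + 20.7) = arctan(340/20.7) = 86.52°
∠(j340) = 90.00°
∠H(j340) = − (86.52° + 90.00°) = -176.52°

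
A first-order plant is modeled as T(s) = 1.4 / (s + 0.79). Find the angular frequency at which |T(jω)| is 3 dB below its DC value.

For a single-pole low-pass, the −3 dB point is at the pole: ω = 0.79 rad s⁻¹.

0.79 rad s⁻¹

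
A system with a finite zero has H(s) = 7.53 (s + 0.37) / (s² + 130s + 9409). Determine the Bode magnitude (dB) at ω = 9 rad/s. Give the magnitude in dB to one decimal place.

-42.8 dB

|j9 + 0.37| = √(9² + 0.37²) = 9.008
|(j9)² + 130(j9) + 9409| = |9328 + j1170| = 9401
|H(j9)| = 7.53 × 9.008 / 9401 = 0.0072148
20 log₁₀(0.0072148) = -42.84 dB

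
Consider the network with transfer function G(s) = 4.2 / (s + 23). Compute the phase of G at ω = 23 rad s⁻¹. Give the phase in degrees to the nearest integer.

-45 deg

∠(j23 + 23) = arctan(23/23) = 45.00°
∠G(j23) = −45.00° = -45.00°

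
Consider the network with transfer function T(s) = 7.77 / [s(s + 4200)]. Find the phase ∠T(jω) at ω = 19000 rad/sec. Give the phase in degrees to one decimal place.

∠(j19000 + 4200) = arctan(19000/4200) = 77.54°
∠(j19000) = 90.00°
∠T(j19000) = − (77.54° + 90.00°) = -167.54°

-167.5 deg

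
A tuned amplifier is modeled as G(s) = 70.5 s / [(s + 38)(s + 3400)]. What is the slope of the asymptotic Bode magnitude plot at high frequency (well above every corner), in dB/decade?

-20 dB/decade

With 1 zero and 2 poles, the high-frequency asymptotic slope is 20 × (1 − 2) = -20 dB/decade.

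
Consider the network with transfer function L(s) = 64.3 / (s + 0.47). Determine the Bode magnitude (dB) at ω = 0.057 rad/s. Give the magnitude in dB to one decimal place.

42.7 dB

|j0.057 + 0.47| = √(0.057² + 0.47²) = 0.4734
|L(j0.057)| = 64.3 / 0.4734 = 135.81
20 log₁₀(135.81) = 42.66 dB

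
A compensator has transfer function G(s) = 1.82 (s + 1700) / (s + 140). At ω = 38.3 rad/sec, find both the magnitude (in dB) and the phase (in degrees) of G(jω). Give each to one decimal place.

|G| = 26.6 dB, ∠G = -14.0°

|j38.3 + 1700| = √(38.3² + 1700²) = 1700
|j38.3 + 140| = √(38.3² + 140²) = 145.1
|G(j38.3)| = 1.82 × 1700 / 145.1 = 21.322
20 log₁₀(21.322) = 26.58 dB
∠(j38.3 + 1700) = arctan(38.3/1700) = 1.29°
∠(j38.3 + 140) = arctan(38.3/140) = 15.30°
∠G(j38.3) = 1.29° − 15.30° = -14.01°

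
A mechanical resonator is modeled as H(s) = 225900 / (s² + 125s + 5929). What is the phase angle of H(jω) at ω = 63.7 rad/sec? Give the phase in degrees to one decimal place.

-76.8°

∠[(j63.7)² + 125(j63.7) + 5929] = ∠[1871.3 + j7962.5] = 76.77°
∠H(j63.7) = −76.77° = -76.77°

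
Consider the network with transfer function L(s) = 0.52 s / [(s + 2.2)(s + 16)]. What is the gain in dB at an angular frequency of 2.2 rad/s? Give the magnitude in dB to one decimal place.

-32.9 dB

|j2.2| = 2.2
|j2.2 + 2.2| = √(2.2² + 2.2²) = 3.111
|j2.2 + 16| = √(2.2² + 16²) = 16.15
|L(j2.2)| = 0.52 × 2.2 / (3.111 × 16.15) = 0.022767
20 log₁₀(0.022767) = -32.85 dB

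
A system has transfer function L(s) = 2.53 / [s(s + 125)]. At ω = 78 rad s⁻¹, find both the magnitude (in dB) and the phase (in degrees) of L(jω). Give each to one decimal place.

|j78 + 125| = √(78² + 125²) = 147.3
|j78| = 78
|L(j78)| = 2.53 / (147.3 × 78) = 0.00022014
20 log₁₀(0.00022014) = -73.15 dB
∠(j78 + 125) = arctan(78/125) = 31.96°
∠(j78) = 90.00°
∠L(j78) = − (31.96° + 90.00°) = -121.96°

|L| = -73.1 dB, ∠L = -122.0 deg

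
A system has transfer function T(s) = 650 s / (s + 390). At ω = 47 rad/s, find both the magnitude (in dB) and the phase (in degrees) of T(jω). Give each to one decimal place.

|T| = 37.8 dB, ∠T = 83.1°

|j47| = 47
|j47 + 390| = √(47² + 390²) = 392.8
|T(j47)| = 650 × 47 / 392.8 = 77.771
20 log₁₀(77.771) = 37.82 dB
∠(j47) = 90.00°
∠(j47 + 390) = arctan(47/390) = 6.87°
∠T(j47) = 90.00° − 6.87° = 83.13°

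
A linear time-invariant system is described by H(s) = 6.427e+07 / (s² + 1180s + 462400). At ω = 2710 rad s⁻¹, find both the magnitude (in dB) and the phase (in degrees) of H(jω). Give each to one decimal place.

|(j2710)² + 1180(j2710) + 462400| = |-6.8817e+06 + j3.1978e+06| = 7.588e+06
|H(j2710)| = 6.427e+07 / 7.588e+06 = 8.4695
20 log₁₀(8.4695) = 18.56 dB
∠[(j2710)² + 1180(j2710) + 462400] = ∠[-6.8817e+06 + j3.1978e+06] = 155.08°
∠H(j2710) = −155.08° = -155.08°

|H| = 18.6 dB, ∠H = -155.1 deg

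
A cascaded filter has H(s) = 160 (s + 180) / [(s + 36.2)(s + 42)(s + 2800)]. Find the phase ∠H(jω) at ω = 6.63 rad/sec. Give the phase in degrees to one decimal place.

∠(j6.63 + 180) = arctan(6.63/180) = 2.11°
∠(j6.63 + 36.2) = arctan(6.63/36.2) = 10.38°
∠(j6.63 + 42) = arctan(6.63/42) = 8.97°
∠(j6.63 + 2800) = arctan(6.63/2800) = 0.14°
∠H(j6.63) = 2.11° − (10.38° + 8.97° + 0.14°) = -17.38°

-17.4°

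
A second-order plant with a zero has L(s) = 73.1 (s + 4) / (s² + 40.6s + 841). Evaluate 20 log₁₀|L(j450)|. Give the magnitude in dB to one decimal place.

|j450 + 4| = √(450² + 4²) = 450
|(j450)² + 40.6(j450) + 841| = |-2.0166e+05 + j18270| = 2.025e+05
|L(j450)| = 73.1 × 450 / 2.025e+05 = 0.16246
20 log₁₀(0.16246) = -15.78 dB

-15.8 dB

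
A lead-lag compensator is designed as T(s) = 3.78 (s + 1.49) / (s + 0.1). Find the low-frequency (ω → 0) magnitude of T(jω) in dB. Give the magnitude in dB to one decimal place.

35.0 dB

T(0) = 3.78 × 1.49 / 0.1 = 56.322
20 log₁₀(56.322) = 35.01 dB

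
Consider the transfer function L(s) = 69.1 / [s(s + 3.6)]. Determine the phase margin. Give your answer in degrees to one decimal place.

24.4 deg

Gain crossover: |L(jω)| = 1 at ω ≈ 7.93 rad/s.
∠L(j7.93) = −90° − arctan(7.93/3.6) ≈ -155.59°
PM = 180° + (-155.59°) = 24.41°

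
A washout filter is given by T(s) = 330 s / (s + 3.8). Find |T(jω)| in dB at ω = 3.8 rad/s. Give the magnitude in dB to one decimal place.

|j3.8| = 3.8
|j3.8 + 3.8| = √(3.8² + 3.8²) = 5.374
|T(j3.8)| = 330 × 3.8 / 5.374 = 233.35
20 log₁₀(233.35) = 47.36 dB

47.4 dB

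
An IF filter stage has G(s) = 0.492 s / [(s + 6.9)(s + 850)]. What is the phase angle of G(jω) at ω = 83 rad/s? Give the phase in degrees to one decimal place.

-0.8°

∠(j83) = 90.00°
∠(j83 + 6.9) = arctan(83/6.9) = 85.25°
∠(j83 + 850) = arctan(83/850) = 5.58°
∠G(j83) = 90.00° − (85.25° + 5.58°) = -0.82°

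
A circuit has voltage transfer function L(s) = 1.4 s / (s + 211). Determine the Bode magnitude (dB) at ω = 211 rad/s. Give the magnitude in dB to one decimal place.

|j211| = 211
|j211 + 211| = √(211² + 211²) = 298.4
|L(j211)| = 1.4 × 211 / 298.4 = 0.98995
20 log₁₀(0.98995) = -0.09 dB

-0.1 dB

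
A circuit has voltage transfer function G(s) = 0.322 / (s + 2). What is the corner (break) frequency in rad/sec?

The single real pole at s = −2 gives a corner at ω = 2 rad/sec.

2 rad/sec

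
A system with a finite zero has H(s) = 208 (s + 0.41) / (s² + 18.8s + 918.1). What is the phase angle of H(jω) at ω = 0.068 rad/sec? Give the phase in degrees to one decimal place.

9.3°

∠(j0.068 + 0.41) = arctan(0.068/0.41) = 9.42°
∠[(j0.068)² + 18.8(j0.068) + 918.1] = ∠[918.1 + j1.2784] = 0.08°
∠H(j0.068) = 9.42° − 0.08° = 9.34°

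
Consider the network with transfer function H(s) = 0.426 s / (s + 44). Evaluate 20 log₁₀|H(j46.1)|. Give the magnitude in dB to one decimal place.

|j46.1| = 46.1
|j46.1 + 44| = √(46.1² + 44²) = 63.73
|H(j46.1)| = 0.426 × 46.1 / 63.73 = 0.30816
20 log₁₀(0.30816) = -10.22 dB

-10.2 dB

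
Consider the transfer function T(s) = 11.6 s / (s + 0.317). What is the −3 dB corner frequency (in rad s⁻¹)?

0.317 rad s⁻¹

For a single-pole high-pass, the −3 dB point is at the pole: ω = 0.317 rad s⁻¹.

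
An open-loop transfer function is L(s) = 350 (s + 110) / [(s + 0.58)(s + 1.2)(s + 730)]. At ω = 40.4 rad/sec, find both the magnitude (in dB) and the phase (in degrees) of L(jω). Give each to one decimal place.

|L| = -29.3 dB, ∠L = -160.5°

|j40.4 + 110| = √(40.4² + 110²) = 117.2
|j40.4 + 0.58| = √(40.4² + 0.58²) = 40.4
|j40.4 + 1.2| = √(40.4² + 1.2²) = 40.42
|j40.4 + 730| = √(40.4² + 730²) = 731.1
|L(j40.4)| = 350 × 117.2 / (40.4 × 40.42 × 731.1) = 0.034352
20 log₁₀(0.034352) = -29.28 dB
∠(j40.4 + 110) = arctan(40.4/110) = 20.17°
∠(j40.4 + 0.58) = arctan(40.4/0.58) = 89.18°
∠(j40.4 + 1.2) = arctan(40.4/1.2) = 88.30°
∠(j40.4 + 730) = arctan(40.4/730) = 3.17°
∠L(j40.4) = 20.17° − (89.18° + 88.30° + 3.17°) = -160.48°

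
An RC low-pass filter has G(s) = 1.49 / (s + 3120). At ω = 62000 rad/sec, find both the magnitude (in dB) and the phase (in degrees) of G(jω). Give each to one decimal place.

|j62000 + 3120| = √(62000² + 3120²) = 6.208e+04
|G(j62000)| = 1.49 / 6.208e+04 = 2.4002e-05
20 log₁₀(2.4002e-05) = -92.40 dB
∠(j62000 + 3120) = arctan(62000/3120) = 87.12°
∠G(j62000) = −87.12° = -87.12°

|G| = -92.4 dB, ∠G = -87.1°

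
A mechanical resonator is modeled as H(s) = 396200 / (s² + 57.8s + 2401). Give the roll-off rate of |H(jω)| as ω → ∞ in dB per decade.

With 0 zeros and 2 poles, the high-frequency asymptotic slope is 20 × (0 − 2) = -40 dB/decade.

-40 dB/decade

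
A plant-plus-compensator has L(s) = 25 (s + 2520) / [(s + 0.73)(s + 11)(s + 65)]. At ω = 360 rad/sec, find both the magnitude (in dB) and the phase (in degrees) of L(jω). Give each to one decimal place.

|j360 + 2520| = √(360² + 2520²) = 2546
|j360 + 0.73| = √(360² + 0.73²) = 360
|j360 + 11| = √(360² + 11²) = 360.2
|j360 + 65| = √(360² + 65²) = 365.8
|L(j360)| = 25 × 2546 / (360 × 360.2 × 365.8) = 0.0013417
20 log₁₀(0.0013417) = -57.45 dB
∠(j360 + 2520) = arctan(360/2520) = 8.13°
∠(j360 + 0.73) = arctan(360/0.73) = 89.88°
∠(j360 + 11) = arctan(360/11) = 88.25°
∠(j360 + 65) = arctan(360/65) = 79.77°
∠L(j360) = 8.13° − (89.88° + 88.25° + 79.77°) = -249.77°

|L| = -57.4 dB, ∠L = -249.8°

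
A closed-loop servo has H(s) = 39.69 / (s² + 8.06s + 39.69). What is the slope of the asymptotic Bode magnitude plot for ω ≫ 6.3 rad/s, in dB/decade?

With 0 zeros and 2 poles, the high-frequency asymptotic slope is 20 × (0 − 2) = -40 dB/decade.

-40 dB/decade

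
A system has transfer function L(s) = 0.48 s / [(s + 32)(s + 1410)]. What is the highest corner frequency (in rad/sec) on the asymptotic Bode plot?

Break frequencies occur at each pole and zero magnitude: 32 rad/sec, 1410 rad/sec.
The highest is 1410 rad/sec.

1410 rad/sec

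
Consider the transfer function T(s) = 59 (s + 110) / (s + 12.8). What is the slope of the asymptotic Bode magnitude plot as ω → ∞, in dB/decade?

0 dB/decade

With 1 zero and 1 pole, the high-frequency asymptotic slope is 20 × (1 − 1) = 0 dB/decade.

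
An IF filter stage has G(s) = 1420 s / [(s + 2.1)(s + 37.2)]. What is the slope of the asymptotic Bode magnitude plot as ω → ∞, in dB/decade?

With 1 zero and 2 poles, the high-frequency asymptotic slope is 20 × (1 − 2) = -20 dB/decade.

-20 dB/decade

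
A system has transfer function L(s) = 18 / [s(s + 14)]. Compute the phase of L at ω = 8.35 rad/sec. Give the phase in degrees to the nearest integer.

∠(j8.35 + 14) = arctan(8.35/14) = 30.81°
∠(j8.35) = 90.00°
∠L(j8.35) = − (30.81° + 90.00°) = -120.81°

-121°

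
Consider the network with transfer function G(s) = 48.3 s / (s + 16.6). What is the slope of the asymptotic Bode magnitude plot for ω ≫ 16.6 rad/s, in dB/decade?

With 1 zero and 1 pole, the high-frequency asymptotic slope is 20 × (1 − 1) = 0 dB/decade.

0 dB/decade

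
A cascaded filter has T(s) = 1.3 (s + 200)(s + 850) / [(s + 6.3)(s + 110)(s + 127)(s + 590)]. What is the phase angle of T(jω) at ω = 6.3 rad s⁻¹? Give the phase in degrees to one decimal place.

-49.5°

∠(j6.3 + 200) = arctan(6.3/200) = 1.80°
∠(j6.3 + 850) = arctan(6.3/850) = 0.42°
∠(j6.3 + 6.3) = arctan(6.3/6.3) = 45.00°
∠(j6.3 + 110) = arctan(6.3/110) = 3.28°
∠(j6.3 + 127) = arctan(6.3/127) = 2.84°
∠(j6.3 + 590) = arctan(6.3/590) = 0.61°
∠T(j6.3) = 1.80° + 0.42° − (45.00° + 3.28° + 2.84° + 0.61°) = -49.50°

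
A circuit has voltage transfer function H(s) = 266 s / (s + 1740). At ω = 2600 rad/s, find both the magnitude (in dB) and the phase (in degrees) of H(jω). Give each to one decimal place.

|j2600| = 2600
|j2600 + 1740| = √(2600² + 1740²) = 3129
|H(j2600)| = 266 × 2600 / 3129 = 221.06
20 log₁₀(221.06) = 46.89 dB
∠(j2600) = 90.00°
∠(j2600 + 1740) = arctan(2600/1740) = 56.21°
∠H(j2600) = 90.00° − 56.21° = 33.79°

|H| = 46.9 dB, ∠H = 33.8 deg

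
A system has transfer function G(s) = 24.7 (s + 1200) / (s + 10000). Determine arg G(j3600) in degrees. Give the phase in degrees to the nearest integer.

∠(j3600 + 1200) = arctan(3600/1200) = 71.57°
∠(j3600 + 10000) = arctan(3600/10000) = 19.80°
∠G(j3600) = 71.57° − 19.80° = 51.77°

52°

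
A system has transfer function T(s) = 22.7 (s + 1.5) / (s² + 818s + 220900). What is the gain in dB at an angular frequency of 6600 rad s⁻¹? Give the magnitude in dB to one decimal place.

-49.3 dB

|j6600 + 1.5| = √(6600² + 1.5²) = 6600
|(j6600)² + 818(j6600) + 220900| = |-4.3339e+07 + j5.3988e+06| = 4.367e+07
|T(j6600)| = 22.7 × 6600 / 4.367e+07 = 0.0034304
20 log₁₀(0.0034304) = -49.29 dB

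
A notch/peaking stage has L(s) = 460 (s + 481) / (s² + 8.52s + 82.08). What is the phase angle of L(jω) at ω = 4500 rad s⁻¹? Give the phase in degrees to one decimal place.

∠(j4500 + 481) = arctan(4500/481) = 83.90°
∠[(j4500)² + 8.52(j4500) + 82.08] = ∠[-2.025e+07 + j38340] = 179.89°
∠L(j4500) = 83.90° − 179.89° = -95.99°

-96.0°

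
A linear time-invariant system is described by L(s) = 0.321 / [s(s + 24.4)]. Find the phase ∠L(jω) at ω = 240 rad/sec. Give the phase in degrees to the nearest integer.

∠(j240 + 24.4) = arctan(240/24.4) = 84.19°
∠(j240) = 90.00°
∠L(j240) = − (84.19° + 90.00°) = -174.19°

-174°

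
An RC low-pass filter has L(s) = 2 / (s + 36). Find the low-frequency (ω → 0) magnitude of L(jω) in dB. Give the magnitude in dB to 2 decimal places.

L(0) = 2 / 36 = 0.055556
20 log₁₀(0.055556) = -25.105 dB

-25.11 dB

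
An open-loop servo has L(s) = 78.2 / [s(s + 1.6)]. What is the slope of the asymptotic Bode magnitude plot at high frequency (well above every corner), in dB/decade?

-40 dB/decade

With 0 zeros and 2 poles, the high-frequency asymptotic slope is 20 × (0 − 2) = -40 dB/decade.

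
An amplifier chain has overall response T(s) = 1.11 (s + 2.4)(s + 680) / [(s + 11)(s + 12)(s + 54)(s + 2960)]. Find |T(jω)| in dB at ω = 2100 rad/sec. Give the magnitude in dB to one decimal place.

|j2100 + 2.4| = √(2100² + 2.4²) = 2100
|j2100 + 680| = √(2100² + 680²) = 2207
|j2100 + 11| = √(2100² + 11²) = 2100
|j2100 + 12| = √(2100² + 12²) = 2100
|j2100 + 54| = √(2100² + 54²) = 2101
|j2100 + 2960| = √(2100² + 2960²) = 3629
|T(j2100)| = 1.11 × 2100 × 2207 / (2100 × 2100 × 2101 × 3629) = 1.5303e-07
20 log₁₀(1.5303e-07) = -136.30 dB

-136.3 dB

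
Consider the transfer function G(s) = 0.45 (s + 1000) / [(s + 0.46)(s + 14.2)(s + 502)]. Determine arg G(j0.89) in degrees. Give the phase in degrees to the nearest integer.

-66°

∠(j0.89 + 1000) = arctan(0.89/1000) = 0.05°
∠(j0.89 + 0.46) = arctan(0.89/0.46) = 62.67°
∠(j0.89 + 14.2) = arctan(0.89/14.2) = 3.59°
∠(j0.89 + 502) = arctan(0.89/502) = 0.10°
∠G(j0.89) = 0.05° − (62.67° + 3.59° + 0.10°) = -66.30°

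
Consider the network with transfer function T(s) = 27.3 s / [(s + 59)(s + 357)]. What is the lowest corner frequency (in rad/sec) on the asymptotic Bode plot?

59 rad/sec

Break frequencies occur at each pole and zero magnitude: 59 rad/sec, 357 rad/sec.
The lowest is 59 rad/sec.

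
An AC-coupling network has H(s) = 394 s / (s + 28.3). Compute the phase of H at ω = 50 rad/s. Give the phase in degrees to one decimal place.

29.5°

∠(j50) = 90.00°
∠(j50 + 28.3) = arctan(50/28.3) = 60.49°
∠H(j50) = 90.00° − 60.49° = 29.51°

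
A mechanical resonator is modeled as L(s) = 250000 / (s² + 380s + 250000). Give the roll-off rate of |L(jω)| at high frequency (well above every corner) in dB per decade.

With 0 zeros and 2 poles, the high-frequency asymptotic slope is 20 × (0 − 2) = -40 dB/decade.

-40 dB/decade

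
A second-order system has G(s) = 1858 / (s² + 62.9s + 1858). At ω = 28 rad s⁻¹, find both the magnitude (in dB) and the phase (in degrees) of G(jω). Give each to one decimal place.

|G| = -0.9 dB, ∠G = -58.6°

|(j28)² + 62.9(j28) + 1858| = |1074 + j1761.2| = 2063
|G(j28)| = 1858 / 2063 = 0.9007
20 log₁₀(0.9007) = -0.91 dB
∠[(j28)² + 62.9(j28) + 1858] = ∠[1074 + j1761.2] = 58.62°
∠G(j28) = −58.62° = -58.62°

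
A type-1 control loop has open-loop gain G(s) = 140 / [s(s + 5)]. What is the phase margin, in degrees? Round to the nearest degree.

24°

Gain crossover: |G(jω)| = 1 at ω ≈ 11.3 rad/s.
∠G(j11.3) = −90° − arctan(11.3/5) ≈ -156.16°
PM = 180° + (-156.16°) = 23.84°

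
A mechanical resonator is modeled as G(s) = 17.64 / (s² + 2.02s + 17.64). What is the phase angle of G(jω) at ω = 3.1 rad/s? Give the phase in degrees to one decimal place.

-37.9°

∠[(j3.1)² + 2.02(j3.1) + 17.64] = ∠[8.03 + j6.262] = 37.95°
∠G(j3.1) = −37.95° = -37.95°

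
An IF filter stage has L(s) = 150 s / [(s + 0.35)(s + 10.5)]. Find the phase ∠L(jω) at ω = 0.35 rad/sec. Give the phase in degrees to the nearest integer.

43°

∠(j0.35) = 90.00°
∠(j0.35 + 0.35) = arctan(0.35/0.35) = 45.00°
∠(j0.35 + 10.5) = arctan(0.35/10.5) = 1.91°
∠L(j0.35) = 90.00° − (45.00° + 1.91°) = 43.09°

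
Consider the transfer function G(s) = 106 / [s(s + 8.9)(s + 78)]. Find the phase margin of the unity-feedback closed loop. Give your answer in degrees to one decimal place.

Gain crossover: |G(jω)| = 1 at ω ≈ 0.153 rad/s.
∠G(j0.153) = −90° − arctan(0.153/8.9) − arctan(0.153/78) ≈ -91.09°
PM = 180° + (-91.09°) = 88.91°

88.9°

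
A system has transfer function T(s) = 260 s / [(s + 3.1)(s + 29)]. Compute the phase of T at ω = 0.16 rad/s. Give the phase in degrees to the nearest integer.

87 deg

∠(j0.16) = 90.00°
∠(j0.16 + 3.1) = arctan(0.16/3.1) = 2.95°
∠(j0.16 + 29) = arctan(0.16/29) = 0.32°
∠T(j0.16) = 90.00° − (2.95° + 0.32°) = 86.73°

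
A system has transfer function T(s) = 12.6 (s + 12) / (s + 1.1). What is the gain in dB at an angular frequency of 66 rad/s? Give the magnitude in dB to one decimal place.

22.1 dB

|j66 + 12| = √(66² + 12²) = 67.08
|j66 + 1.1| = √(66² + 1.1²) = 66.01
|T(j66)| = 12.6 × 67.08 / 66.01 = 12.805
20 log₁₀(12.805) = 22.15 dB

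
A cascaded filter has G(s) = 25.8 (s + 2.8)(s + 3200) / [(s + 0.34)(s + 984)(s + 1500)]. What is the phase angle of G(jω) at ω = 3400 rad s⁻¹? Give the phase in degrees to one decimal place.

-93.4°

∠(j3400 + 2.8) = arctan(3400/2.8) = 89.95°
∠(j3400 + 3200) = arctan(3400/3200) = 46.74°
∠(j3400 + 0.34) = arctan(3400/0.34) = 89.99°
∠(j3400 + 984) = arctan(3400/984) = 73.86°
∠(j3400 + 1500) = arctan(3400/1500) = 66.19°
∠G(j3400) = 89.95° + 46.74° − (89.99° + 73.86° + 66.19°) = -93.36°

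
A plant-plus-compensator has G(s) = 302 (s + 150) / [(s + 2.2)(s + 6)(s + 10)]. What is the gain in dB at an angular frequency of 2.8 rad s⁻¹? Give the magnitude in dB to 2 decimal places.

|j2.8 + 150| = √(2.8² + 150²) = 150
|j2.8 + 2.2| = √(2.8² + 2.2²) = 3.561
|j2.8 + 6| = √(2.8² + 6²) = 6.621
|j2.8 + 10| = √(2.8² + 10²) = 10.38
|G(j2.8)| = 302 × 150 / (3.561 × 6.621 × 10.38) = 185.05
20 log₁₀(185.05) = 45.346 dB

45.35 dB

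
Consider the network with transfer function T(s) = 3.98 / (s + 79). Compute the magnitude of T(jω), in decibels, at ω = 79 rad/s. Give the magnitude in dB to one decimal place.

|j79 + 79| = √(79² + 79²) = 111.7
|T(j79)| = 3.98 / 111.7 = 0.035624
20 log₁₀(0.035624) = -28.97 dB

-29.0 dB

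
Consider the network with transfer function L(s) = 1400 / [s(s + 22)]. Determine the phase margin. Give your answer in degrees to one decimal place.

Gain crossover: |L(jω)| = 1 at ω ≈ 34.3 rad/s.
∠L(j34.3) = −90° − arctan(34.3/22) ≈ -147.35°
PM = 180° + (-147.35°) = 32.65°

32.7 deg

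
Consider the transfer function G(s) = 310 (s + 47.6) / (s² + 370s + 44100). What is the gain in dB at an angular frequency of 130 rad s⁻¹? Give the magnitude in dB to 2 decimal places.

|j130 + 47.6| = √(130² + 47.6²) = 138.4
|(j130)² + 370(j130) + 44100| = |27200 + j48100| = 5.526e+04
|G(j130)| = 310 × 138.4 / 5.526e+04 = 0.77666
20 log₁₀(0.77666) = -2.195 dB

-2.20 dB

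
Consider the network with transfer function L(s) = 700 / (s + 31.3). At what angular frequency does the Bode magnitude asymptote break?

The single real pole at s = −31.3 gives a corner at ω = 31.3 rad/sec.

31.3 rad/sec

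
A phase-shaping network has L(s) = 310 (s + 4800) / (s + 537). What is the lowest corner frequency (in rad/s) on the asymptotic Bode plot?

537 rad/s

Break frequencies occur at each pole and zero magnitude: 537 rad/s, 4800 rad/s.
The lowest is 537 rad/s.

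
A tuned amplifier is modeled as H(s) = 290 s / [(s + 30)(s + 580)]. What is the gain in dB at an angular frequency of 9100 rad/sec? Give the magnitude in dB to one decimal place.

-30.0 dB

|j9100| = 9100
|j9100 + 30| = √(9100² + 30²) = 9100
|j9100 + 580| = √(9100² + 580²) = 9118
|H(j9100)| = 290 × 9100 / (9100 × 9118) = 0.031803
20 log₁₀(0.031803) = -29.95 dB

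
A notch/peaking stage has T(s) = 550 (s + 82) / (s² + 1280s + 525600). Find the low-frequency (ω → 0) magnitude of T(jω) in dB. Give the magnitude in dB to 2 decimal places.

-21.33 dB

T(0) = 550 × 82 / 525600 = 0.085807
20 log₁₀(0.085807) = -21.330 dB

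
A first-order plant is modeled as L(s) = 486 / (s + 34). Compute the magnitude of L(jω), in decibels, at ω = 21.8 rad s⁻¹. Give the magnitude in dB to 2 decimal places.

21.61 dB

|j21.8 + 34| = √(21.8² + 34²) = 40.39
|L(j21.8)| = 486 / 40.39 = 12.033
20 log₁₀(12.033) = 21.608 dB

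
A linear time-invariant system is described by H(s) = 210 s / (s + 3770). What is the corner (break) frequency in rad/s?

3770 rad/s

The single real pole at s = −3770 gives a corner at ω = 3770 rad/s.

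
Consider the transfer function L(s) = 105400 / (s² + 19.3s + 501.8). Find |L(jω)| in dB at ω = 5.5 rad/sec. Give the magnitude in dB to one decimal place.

46.8 dB

|(j5.5)² + 19.3(j5.5) + 501.8| = |471.55 + j106.15| = 483.4
|L(j5.5)| = 105400 / 483.4 = 218.06
20 log₁₀(218.06) = 46.77 dB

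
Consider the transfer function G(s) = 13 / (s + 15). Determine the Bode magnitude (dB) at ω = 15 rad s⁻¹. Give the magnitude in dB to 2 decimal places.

|j15 + 15| = √(15² + 15²) = 21.21
|G(j15)| = 13 / 21.21 = 0.61283
20 log₁₀(0.61283) = -4.253 dB

-4.25 dB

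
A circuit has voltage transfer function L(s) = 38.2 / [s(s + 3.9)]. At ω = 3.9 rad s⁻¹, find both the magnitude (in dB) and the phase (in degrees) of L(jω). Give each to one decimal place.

|L| = 5.0 dB, ∠L = -135.0°

|j3.9 + 3.9| = √(3.9² + 3.9²) = 5.515
|j3.9| = 3.9
|L(j3.9)| = 38.2 / (5.515 × 3.9) = 1.7759
20 log₁₀(1.7759) = 4.99 dB
∠(j3.9 + 3.9) = arctan(3.9/3.9) = 45.00°
∠(j3.9) = 90.00°
∠L(j3.9) = − (45.00° + 90.00°) = -135.00°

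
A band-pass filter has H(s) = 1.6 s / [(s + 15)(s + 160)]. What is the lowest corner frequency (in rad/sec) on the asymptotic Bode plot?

Break frequencies occur at each pole and zero magnitude: 15 rad/sec, 160 rad/sec.
The lowest is 15 rad/sec.

15 rad/sec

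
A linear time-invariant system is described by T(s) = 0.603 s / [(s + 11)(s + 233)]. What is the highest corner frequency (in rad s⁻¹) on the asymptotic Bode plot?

Break frequencies occur at each pole and zero magnitude: 11 rad s⁻¹, 233 rad s⁻¹.
The highest is 233 rad s⁻¹.

233 rad s⁻¹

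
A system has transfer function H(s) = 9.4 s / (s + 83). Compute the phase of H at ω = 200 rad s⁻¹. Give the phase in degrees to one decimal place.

22.5°

∠(j200) = 90.00°
∠(j200 + 83) = arctan(200/83) = 67.46°
∠H(j200) = 90.00° − 67.46° = 22.54°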